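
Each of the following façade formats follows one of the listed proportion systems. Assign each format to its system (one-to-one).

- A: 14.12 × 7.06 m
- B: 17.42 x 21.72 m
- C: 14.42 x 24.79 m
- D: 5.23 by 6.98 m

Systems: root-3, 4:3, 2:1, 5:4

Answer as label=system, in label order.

A=2:1, B=5:4, C=root-3, D=4:3

A = 14.12/7.06 ≈ 2.000 → 2:1 (2.000)
B = 21.72/17.42 ≈ 1.247 → 5:4 (1.250)
C = 24.79/14.42 ≈ 1.719 → root-3 (1.732)
D = 6.98/5.23 ≈ 1.335 → 4:3 (1.333)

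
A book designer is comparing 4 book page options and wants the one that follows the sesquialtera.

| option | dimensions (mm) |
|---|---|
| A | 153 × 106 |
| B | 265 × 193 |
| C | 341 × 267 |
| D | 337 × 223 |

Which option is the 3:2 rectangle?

Target 3:2 ≈ 1.500.
A: 1.443 (Δ0.057)  B: 1.373 (Δ0.127)  C: 1.277 (Δ0.223)  D: 1.511 (Δ0.011)

D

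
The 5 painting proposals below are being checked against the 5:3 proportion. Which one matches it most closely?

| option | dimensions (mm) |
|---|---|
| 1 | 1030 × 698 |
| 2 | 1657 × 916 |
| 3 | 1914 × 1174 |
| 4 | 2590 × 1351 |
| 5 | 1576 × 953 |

Target 5:3 ≈ 1.667.
1: 1.476 (Δ0.191)  2: 1.809 (Δ0.142)  3: 1.630 (Δ0.037)  4: 1.917 (Δ0.250)  5: 1.654 (Δ0.013)

5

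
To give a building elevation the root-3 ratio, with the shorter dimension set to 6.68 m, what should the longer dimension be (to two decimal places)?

11.57 m

root-3 ≈ 1.73205.
Longer side = 6.68 × 1.73205 ≈ 11.5701 → 11.57 m.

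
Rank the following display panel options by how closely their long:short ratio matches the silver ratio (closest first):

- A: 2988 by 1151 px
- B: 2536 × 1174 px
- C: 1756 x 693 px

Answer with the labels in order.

C, A, B

Ratios: A = 2988 / 1151 ≈ 2.596; B = 2536 / 1174 ≈ 2.160; C = 1756 / 693 ≈ 2.534.
|Δ from 2.414|: A 0.182; B 0.254; C 0.120.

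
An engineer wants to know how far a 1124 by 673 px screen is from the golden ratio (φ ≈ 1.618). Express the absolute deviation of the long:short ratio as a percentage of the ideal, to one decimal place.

Ratio = 1124 / 673 ≈ 1.6701.
Ideal golden ratio ≈ 1.6180. |1.6701 − 1.6180| / 1.6180 ≈ 3.22% → 3.2%.

3.2%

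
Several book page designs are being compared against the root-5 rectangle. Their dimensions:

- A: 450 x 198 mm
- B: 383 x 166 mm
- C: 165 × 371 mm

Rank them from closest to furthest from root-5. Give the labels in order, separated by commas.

C, A, B

A: 450/198 ≈ 2.273 → |2.273 − 2.236| = 0.037
B: 383/166 ≈ 2.307 → |2.307 − 2.236| = 0.071
C: 371/165 ≈ 2.248 → |2.248 − 2.236| = 0.012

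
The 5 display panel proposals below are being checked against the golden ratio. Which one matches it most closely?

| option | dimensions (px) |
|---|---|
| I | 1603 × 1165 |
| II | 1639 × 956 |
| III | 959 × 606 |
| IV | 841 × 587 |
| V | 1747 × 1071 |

Target golden ratio ≈ 1.618.
I: 1.376 (Δ0.242)  II: 1.714 (Δ0.096)  III: 1.583 (Δ0.035)  IV: 1.433 (Δ0.185)  V: 1.631 (Δ0.013)

V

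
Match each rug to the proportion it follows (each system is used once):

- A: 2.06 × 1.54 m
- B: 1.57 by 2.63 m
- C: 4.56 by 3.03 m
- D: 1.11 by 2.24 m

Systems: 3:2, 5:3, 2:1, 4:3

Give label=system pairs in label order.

A = 2.06/1.54 ≈ 1.338 → 4:3 (1.333)
B = 2.63/1.57 ≈ 1.675 → 5:3 (1.667)
C = 4.56/3.03 ≈ 1.505 → 3:2 (1.500)
D = 2.24/1.11 ≈ 2.018 → 2:1 (2.000)

A=4:3, B=5:3, C=3:2, D=2:1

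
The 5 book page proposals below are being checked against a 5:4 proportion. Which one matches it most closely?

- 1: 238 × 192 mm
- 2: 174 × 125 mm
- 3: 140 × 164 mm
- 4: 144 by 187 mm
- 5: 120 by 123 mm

1

Target 5:4 ≈ 1.250.
1: 1.240 (Δ0.010)  2: 1.392 (Δ0.142)  3: 1.171 (Δ0.079)  4: 1.299 (Δ0.049)  5: 1.025 (Δ0.225)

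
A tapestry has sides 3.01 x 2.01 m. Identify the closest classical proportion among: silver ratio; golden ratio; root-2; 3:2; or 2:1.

Ratio = 3.01 / 2.01 ≈ 1.498.
Distances: silver ratio 2.414 (Δ 0.916); golden ratio 1.618 (Δ 0.120); root-2 1.414 (Δ 0.084); 3:2 1.500 (Δ 0.002); 2:1 2.000 (Δ 0.502).

3:2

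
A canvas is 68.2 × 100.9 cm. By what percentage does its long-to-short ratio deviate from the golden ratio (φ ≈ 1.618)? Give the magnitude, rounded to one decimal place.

8.6%

Ratio = 100.9 / 68.2 ≈ 1.4795.
Ideal golden ratio ≈ 1.6180. |1.4795 − 1.6180| / 1.6180 ≈ 8.56% → 8.6%.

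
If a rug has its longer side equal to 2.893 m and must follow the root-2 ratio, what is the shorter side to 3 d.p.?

2.046 m

root-2 ≈ 1.41421.
Shorter side = 2.893 ÷ 1.41421 ≈ 2.04567 → 2.046 m.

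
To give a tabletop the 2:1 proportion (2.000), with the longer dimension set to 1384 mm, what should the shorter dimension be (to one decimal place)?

692.0 mm

2:1 = 2.00000.
Shorter side = 1384 ÷ 2.00000 ≈ 692.000 → 692.0 mm.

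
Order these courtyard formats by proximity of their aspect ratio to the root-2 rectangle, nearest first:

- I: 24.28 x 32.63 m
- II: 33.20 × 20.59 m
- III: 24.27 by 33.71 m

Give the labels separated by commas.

III, I, II

Ratios: I = 32.63 / 24.28 ≈ 1.344; II = 33.20 / 20.59 ≈ 1.612; III = 33.71 / 24.27 ≈ 1.389.
|Δ from 1.414|: I 0.070; II 0.198; III 0.025.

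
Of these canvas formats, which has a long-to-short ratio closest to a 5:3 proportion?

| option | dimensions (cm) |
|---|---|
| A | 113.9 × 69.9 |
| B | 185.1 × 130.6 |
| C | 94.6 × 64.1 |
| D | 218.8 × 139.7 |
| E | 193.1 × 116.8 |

Ratios (long/short): A ≈ 1.629; B ≈ 1.417; C ≈ 1.476; D ≈ 1.566; E ≈ 1.653.
5:3 ≈ 1.667; option E is nearest (Δ 0.014).

E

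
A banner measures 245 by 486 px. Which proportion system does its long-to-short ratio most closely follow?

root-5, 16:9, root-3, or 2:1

486/245 ≈ 1.984. Nearest candidates are 2:1 (2.000, off by 0.016) and 16:9 (1.778, off by 0.206).

2:1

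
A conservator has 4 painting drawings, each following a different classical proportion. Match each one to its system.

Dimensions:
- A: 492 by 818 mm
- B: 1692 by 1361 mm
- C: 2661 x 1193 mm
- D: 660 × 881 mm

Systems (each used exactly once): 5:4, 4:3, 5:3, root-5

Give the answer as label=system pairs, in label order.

A=5:3, B=5:4, C=root-5, D=4:3

Ratios: A ≈ 1.663; B ≈ 1.243; C ≈ 2.231; D ≈ 1.335.
Targets: 5:4 ≈ 1.250; 4:3 ≈ 1.333; 5:3 ≈ 1.667; root-5 ≈ 2.236.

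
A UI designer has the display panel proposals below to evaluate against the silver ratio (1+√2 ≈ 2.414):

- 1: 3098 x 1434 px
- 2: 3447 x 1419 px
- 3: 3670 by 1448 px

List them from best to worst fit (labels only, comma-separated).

2, 3, 1

Ratios: 1 = 3098 / 1434 ≈ 2.160; 2 = 3447 / 1419 ≈ 2.429; 3 = 3670 / 1448 ≈ 2.535.
|Δ from 2.414|: 1 0.254; 2 0.015; 3 0.121.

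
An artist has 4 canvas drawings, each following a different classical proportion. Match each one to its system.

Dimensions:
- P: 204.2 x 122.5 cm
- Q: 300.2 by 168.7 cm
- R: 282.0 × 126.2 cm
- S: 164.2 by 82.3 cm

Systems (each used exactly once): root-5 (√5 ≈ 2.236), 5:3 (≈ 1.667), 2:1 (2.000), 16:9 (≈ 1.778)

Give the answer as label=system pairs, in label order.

P=5:3, Q=16:9, R=root-5, S=2:1

P = 204.2/122.5 ≈ 1.667 → 5:3 (1.667)
Q = 300.2/168.7 ≈ 1.779 → 16:9 (1.778)
R = 282.0/126.2 ≈ 2.235 → root-5 (2.236)
S = 164.2/82.3 ≈ 1.995 → 2:1 (2.000)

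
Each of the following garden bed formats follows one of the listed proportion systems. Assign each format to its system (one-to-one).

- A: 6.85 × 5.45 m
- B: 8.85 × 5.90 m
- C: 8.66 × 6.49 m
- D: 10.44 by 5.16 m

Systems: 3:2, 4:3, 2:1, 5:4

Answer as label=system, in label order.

Ratios: A ≈ 1.257; B ≈ 1.500; C ≈ 1.334; D ≈ 2.023.
Targets: 3:2 ≈ 1.500; 4:3 ≈ 1.333; 2:1 ≈ 2.000; 5:4 ≈ 1.250.

A=5:4, B=3:2, C=4:3, D=2:1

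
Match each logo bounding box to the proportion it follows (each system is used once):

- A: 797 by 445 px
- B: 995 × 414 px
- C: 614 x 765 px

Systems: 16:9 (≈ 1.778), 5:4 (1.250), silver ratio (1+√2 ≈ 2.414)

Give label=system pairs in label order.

A=16:9, B=silver ratio, C=5:4

A = 797/445 ≈ 1.791 → 16:9 (1.778)
B = 995/414 ≈ 2.403 → silver ratio (2.414)
C = 765/614 ≈ 1.246 → 5:4 (1.250)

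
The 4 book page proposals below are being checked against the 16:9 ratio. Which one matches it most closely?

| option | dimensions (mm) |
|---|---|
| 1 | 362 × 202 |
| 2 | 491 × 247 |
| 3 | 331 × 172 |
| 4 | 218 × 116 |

1

Target 16:9 ≈ 1.778.
1: 1.792 (Δ0.014)  2: 1.988 (Δ0.210)  3: 1.924 (Δ0.146)  4: 1.879 (Δ0.101)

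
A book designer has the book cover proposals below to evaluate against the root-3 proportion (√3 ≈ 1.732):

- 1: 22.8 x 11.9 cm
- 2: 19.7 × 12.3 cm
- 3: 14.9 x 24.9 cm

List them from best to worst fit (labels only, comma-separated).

Ratios: 1 = 22.8 / 11.9 ≈ 1.916; 2 = 19.7 / 12.3 ≈ 1.602; 3 = 24.9 / 14.9 ≈ 1.671.
|Δ from 1.732|: 1 0.184; 2 0.130; 3 0.061.

3, 2, 1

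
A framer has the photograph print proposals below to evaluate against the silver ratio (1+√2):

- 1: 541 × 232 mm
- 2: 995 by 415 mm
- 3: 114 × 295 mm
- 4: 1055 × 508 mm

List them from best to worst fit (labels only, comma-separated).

2, 1, 3, 4

Ratios: 1 = 541 / 232 ≈ 2.332; 2 = 995 / 415 ≈ 2.398; 3 = 295 / 114 ≈ 2.588; 4 = 1055 / 508 ≈ 2.077.
|Δ from 2.414|: 1 0.082; 2 0.016; 3 0.174; 4 0.337.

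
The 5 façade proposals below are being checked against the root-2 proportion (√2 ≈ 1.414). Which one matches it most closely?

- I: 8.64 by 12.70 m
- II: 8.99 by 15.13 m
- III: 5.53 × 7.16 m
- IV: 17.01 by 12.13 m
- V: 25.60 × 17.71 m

Ratios (long/short): I ≈ 1.470; II ≈ 1.683; III ≈ 1.295; IV ≈ 1.402; V ≈ 1.446.
root-2 ≈ 1.414; option IV is nearest (Δ 0.012).

IV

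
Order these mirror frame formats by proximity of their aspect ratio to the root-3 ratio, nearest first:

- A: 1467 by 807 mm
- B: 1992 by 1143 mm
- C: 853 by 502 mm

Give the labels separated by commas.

Ratios: A = 1467 / 807 ≈ 1.818; B = 1992 / 1143 ≈ 1.743; C = 853 / 502 ≈ 1.699.
|Δ from 1.732|: A 0.086; B 0.011; C 0.033.

B, C, A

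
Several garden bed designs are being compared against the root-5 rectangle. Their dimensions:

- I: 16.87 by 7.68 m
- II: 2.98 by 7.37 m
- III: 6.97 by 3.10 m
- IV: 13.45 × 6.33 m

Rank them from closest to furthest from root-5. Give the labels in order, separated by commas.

I: 16.87/7.68 ≈ 2.197 → |2.197 − 2.236| = 0.039
II: 7.37/2.98 ≈ 2.473 → |2.473 − 2.236| = 0.237
III: 6.97/3.10 ≈ 2.248 → |2.248 − 2.236| = 0.012
IV: 13.45/6.33 ≈ 2.125 → |2.125 − 2.236| = 0.111

III, I, IV, II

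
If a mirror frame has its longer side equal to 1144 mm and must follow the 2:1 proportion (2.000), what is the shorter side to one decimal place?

2:1 = 2.00000.
Shorter side = 1144 ÷ 2.00000 ≈ 572.000 → 572.0 mm.

572.0 mm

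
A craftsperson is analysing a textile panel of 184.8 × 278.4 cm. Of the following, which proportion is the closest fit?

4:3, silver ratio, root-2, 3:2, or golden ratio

3:2

Ratio = 278.4 / 184.8 ≈ 1.506.
Distances: 4:3 1.333 (Δ 0.173); silver ratio 2.414 (Δ 0.908); root-2 1.414 (Δ 0.092); 3:2 1.500 (Δ 0.006); golden ratio 1.618 (Δ 0.112).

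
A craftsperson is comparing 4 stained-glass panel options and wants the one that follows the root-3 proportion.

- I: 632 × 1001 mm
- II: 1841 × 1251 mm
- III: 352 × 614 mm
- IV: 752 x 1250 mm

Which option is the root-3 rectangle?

III

Target root-3 ≈ 1.732.
I: 1.584 (Δ0.148)  II: 1.472 (Δ0.260)  III: 1.744 (Δ0.012)  IV: 1.662 (Δ0.070)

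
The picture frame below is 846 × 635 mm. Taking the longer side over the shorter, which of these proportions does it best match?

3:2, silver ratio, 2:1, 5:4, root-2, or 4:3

4:3

Ratio = 846 / 635 ≈ 1.332.
Distances: 3:2 1.500 (Δ 0.168); silver ratio 2.414 (Δ 1.082); 2:1 2.000 (Δ 0.668); 5:4 1.250 (Δ 0.082); root-2 1.414 (Δ 0.082); 4:3 1.333 (Δ 0.001).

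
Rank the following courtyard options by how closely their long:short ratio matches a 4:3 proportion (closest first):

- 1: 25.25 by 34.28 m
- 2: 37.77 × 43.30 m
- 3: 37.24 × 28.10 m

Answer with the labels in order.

3, 1, 2

Ratios: 1 = 34.28 / 25.25 ≈ 1.358; 2 = 43.30 / 37.77 ≈ 1.146; 3 = 37.24 / 28.10 ≈ 1.325.
|Δ from 1.333|: 1 0.025; 2 0.187; 3 0.008.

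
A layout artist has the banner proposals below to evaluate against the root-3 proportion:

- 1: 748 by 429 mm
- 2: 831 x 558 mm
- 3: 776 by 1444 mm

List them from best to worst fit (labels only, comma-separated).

1, 3, 2

Ratios: 1 = 748 / 429 ≈ 1.744; 2 = 831 / 558 ≈ 1.489; 3 = 1444 / 776 ≈ 1.861.
|Δ from 1.732|: 1 0.012; 2 0.243; 3 0.129.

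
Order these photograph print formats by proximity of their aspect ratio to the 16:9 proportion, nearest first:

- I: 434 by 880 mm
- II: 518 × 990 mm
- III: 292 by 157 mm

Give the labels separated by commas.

III, II, I

I: 880/434 ≈ 2.028 → |2.028 − 1.778| = 0.250
II: 990/518 ≈ 1.911 → |1.911 − 1.778| = 0.133
III: 292/157 ≈ 1.860 → |1.860 − 1.778| = 0.082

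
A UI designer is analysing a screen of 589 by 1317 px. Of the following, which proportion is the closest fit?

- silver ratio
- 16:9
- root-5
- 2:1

root-5

1317/589 ≈ 2.236. Nearest candidates are root-5 (2.236, off by 0.000) and silver ratio (2.414, off by 0.178).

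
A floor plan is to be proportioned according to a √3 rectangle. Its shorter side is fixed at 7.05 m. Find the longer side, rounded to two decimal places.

12.21 m

root-3 ≈ 1.73205.
Longer side = 7.05 × 1.73205 ≈ 12.2110 → 12.21 m.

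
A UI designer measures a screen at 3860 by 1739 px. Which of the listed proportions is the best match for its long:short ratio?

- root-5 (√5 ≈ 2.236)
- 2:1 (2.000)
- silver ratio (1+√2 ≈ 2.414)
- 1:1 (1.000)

root-5

3860/1739 ≈ 2.220. Nearest candidates are root-5 (2.236, off by 0.016) and silver ratio (2.414, off by 0.194).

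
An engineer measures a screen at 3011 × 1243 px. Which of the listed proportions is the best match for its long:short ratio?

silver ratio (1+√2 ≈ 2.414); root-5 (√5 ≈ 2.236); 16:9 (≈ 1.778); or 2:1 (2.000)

silver ratio

Ratio = 3011 / 1243 ≈ 2.422.
Distances: silver ratio 2.414 (Δ 0.008); root-5 2.236 (Δ 0.186); 16:9 1.778 (Δ 0.644); 2:1 2.000 (Δ 0.422).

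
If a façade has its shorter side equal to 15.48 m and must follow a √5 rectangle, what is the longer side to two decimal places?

34.61 m

root-5 ≈ 2.23607.
Longer side = 15.48 × 2.23607 ≈ 34.6144 → 34.61 m.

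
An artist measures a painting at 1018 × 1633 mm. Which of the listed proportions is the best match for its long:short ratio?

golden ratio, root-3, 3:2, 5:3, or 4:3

golden ratio

Ratio = 1633 / 1018 ≈ 1.604.
Distances: golden ratio 1.618 (Δ 0.014); root-3 1.732 (Δ 0.128); 3:2 1.500 (Δ 0.104); 5:3 1.667 (Δ 0.063); 4:3 1.333 (Δ 0.271).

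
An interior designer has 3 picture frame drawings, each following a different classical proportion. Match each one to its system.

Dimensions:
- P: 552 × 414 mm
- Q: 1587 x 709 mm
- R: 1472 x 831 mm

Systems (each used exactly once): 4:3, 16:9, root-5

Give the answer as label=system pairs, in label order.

P=4:3, Q=root-5, R=16:9

Ratios: P ≈ 1.333; Q ≈ 2.238; R ≈ 1.771.
Targets: 4:3 ≈ 1.333; 16:9 ≈ 1.778; root-5 ≈ 2.236.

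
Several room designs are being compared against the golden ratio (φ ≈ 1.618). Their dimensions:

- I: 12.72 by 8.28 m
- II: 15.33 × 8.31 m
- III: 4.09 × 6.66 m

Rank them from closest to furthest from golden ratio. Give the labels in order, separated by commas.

Ratios: I = 12.72 / 8.28 ≈ 1.536; II = 15.33 / 8.31 ≈ 1.845; III = 6.66 / 4.09 ≈ 1.628.
|Δ from 1.618|: I 0.082; II 0.227; III 0.010.

III, I, II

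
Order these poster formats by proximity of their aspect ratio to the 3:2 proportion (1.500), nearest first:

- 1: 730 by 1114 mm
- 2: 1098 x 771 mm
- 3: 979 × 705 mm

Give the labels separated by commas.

1, 2, 3

1: 1114/730 ≈ 1.526 → |1.526 − 1.500| = 0.026
2: 1098/771 ≈ 1.424 → |1.424 − 1.500| = 0.076
3: 979/705 ≈ 1.389 → |1.389 − 1.500| = 0.111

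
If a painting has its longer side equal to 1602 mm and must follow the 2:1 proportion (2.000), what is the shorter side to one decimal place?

801.0 mm

2:1 = 2.00000.
Shorter side = 1602 ÷ 2.00000 ≈ 801.000 → 801.0 mm.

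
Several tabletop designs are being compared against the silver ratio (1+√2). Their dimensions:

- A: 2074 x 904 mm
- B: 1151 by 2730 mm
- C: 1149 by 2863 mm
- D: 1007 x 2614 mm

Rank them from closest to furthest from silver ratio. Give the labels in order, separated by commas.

Ratios: A = 2074 / 904 ≈ 2.294; B = 2730 / 1151 ≈ 2.372; C = 2863 / 1149 ≈ 2.492; D = 2614 / 1007 ≈ 2.596.
|Δ from 2.414|: A 0.120; B 0.042; C 0.078; D 0.182.

B, C, A, D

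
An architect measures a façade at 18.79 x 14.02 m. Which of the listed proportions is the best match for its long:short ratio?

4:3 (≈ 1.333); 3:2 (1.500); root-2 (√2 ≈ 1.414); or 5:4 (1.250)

18.79/14.02 ≈ 1.340. Nearest candidates are 4:3 (1.333, off by 0.007) and root-2 (1.414, off by 0.074).

4:3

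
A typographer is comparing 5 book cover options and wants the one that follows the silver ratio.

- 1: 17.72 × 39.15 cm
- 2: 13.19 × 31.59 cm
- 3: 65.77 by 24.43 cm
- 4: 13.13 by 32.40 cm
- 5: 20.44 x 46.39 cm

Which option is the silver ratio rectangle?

2

Ratios (long/short): 1 ≈ 2.209; 2 ≈ 2.395; 3 ≈ 2.692; 4 ≈ 2.468; 5 ≈ 2.270.
silver ratio ≈ 2.414; option 2 is nearest (Δ 0.019).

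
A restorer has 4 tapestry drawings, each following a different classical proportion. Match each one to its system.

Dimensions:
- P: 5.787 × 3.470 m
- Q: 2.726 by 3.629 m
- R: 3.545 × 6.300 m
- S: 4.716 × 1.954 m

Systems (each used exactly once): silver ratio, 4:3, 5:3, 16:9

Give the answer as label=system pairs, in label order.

P = 5.787/3.470 ≈ 1.668 → 5:3 (1.667)
Q = 3.629/2.726 ≈ 1.331 → 4:3 (1.333)
R = 6.300/3.545 ≈ 1.777 → 16:9 (1.778)
S = 4.716/1.954 ≈ 2.414 → silver ratio (2.414)

P=5:3, Q=4:3, R=16:9, S=silver ratio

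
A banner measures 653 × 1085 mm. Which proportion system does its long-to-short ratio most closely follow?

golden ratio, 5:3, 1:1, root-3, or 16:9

5:3

Ratio = 1085 / 653 ≈ 1.662.
Distances: golden ratio 1.618 (Δ 0.044); 5:3 1.667 (Δ 0.005); 1:1 1.000 (Δ 0.662); root-3 1.732 (Δ 0.070); 16:9 1.778 (Δ 0.116).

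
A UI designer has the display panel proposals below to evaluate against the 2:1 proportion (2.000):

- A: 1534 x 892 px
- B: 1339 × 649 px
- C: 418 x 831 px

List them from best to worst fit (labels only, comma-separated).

Ratios: A = 1534 / 892 ≈ 1.720; B = 1339 / 649 ≈ 2.063; C = 831 / 418 ≈ 1.988.
|Δ from 2.000|: A 0.280; B 0.063; C 0.012.

C, B, A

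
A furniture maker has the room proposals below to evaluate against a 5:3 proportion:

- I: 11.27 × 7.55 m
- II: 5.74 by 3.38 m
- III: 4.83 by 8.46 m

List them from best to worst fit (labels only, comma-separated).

II, III, I

Ratios: I = 11.27 / 7.55 ≈ 1.493; II = 5.74 / 3.38 ≈ 1.698; III = 8.46 / 4.83 ≈ 1.752.
|Δ from 1.667|: I 0.174; II 0.031; III 0.085.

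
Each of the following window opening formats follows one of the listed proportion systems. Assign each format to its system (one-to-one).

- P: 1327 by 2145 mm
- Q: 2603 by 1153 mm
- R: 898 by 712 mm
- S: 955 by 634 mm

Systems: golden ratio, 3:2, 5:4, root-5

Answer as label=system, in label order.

P=golden ratio, Q=root-5, R=5:4, S=3:2

Ratios: P ≈ 1.616; Q ≈ 2.258; R ≈ 1.261; S ≈ 1.506.
Targets: golden ratio ≈ 1.618; 3:2 ≈ 1.500; 5:4 ≈ 1.250; root-5 ≈ 2.236.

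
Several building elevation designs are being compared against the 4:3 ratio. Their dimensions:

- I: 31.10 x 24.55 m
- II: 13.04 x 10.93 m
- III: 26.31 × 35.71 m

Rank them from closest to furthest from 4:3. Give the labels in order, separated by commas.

III, I, II

I: 31.10/24.55 ≈ 1.267 → |1.267 − 1.333| = 0.066
II: 13.04/10.93 ≈ 1.193 → |1.193 − 1.333| = 0.140
III: 35.71/26.31 ≈ 1.357 → |1.357 − 1.333| = 0.024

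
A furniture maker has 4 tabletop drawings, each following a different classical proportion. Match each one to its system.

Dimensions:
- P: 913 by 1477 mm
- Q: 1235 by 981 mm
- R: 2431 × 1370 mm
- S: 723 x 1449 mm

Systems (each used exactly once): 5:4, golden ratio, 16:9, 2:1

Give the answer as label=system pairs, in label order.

P = 1477/913 ≈ 1.618 → golden ratio (1.618)
Q = 1235/981 ≈ 1.259 → 5:4 (1.250)
R = 2431/1370 ≈ 1.774 → 16:9 (1.778)
S = 1449/723 ≈ 2.004 → 2:1 (2.000)

P=golden ratio, Q=5:4, R=16:9, S=2:1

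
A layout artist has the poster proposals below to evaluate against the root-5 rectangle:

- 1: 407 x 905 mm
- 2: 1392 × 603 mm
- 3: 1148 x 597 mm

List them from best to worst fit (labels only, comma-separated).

1: 905/407 ≈ 2.224 → |2.224 − 2.236| = 0.012
2: 1392/603 ≈ 2.308 → |2.308 − 2.236| = 0.072
3: 1148/597 ≈ 1.923 → |1.923 − 2.236| = 0.313

1, 2, 3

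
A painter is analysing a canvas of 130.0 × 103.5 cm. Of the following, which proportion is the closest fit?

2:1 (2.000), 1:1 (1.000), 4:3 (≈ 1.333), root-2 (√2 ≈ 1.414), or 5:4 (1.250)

130.0/103.5 ≈ 1.256. Nearest candidates are 5:4 (1.250, off by 0.006) and 4:3 (1.333, off by 0.077).

5:4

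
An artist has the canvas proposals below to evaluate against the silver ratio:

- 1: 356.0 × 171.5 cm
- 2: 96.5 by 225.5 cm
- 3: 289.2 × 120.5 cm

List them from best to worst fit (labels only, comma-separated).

3, 2, 1

Ratios: 1 = 356.0 / 171.5 ≈ 2.076; 2 = 225.5 / 96.5 ≈ 2.337; 3 = 289.2 / 120.5 ≈ 2.400.
|Δ from 2.414|: 1 0.338; 2 0.077; 3 0.014.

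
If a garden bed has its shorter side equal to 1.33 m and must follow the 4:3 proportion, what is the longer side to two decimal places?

4:3 ≈ 1.33333.
Longer side = 1.33 × 1.33333 ≈ 1.7733 → 1.77 m.

1.77 m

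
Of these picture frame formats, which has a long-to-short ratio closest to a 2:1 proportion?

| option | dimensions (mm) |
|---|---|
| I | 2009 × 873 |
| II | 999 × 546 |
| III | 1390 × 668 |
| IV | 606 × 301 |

IV

Ratios (long/short): I ≈ 2.301; II ≈ 1.830; III ≈ 2.081; IV ≈ 2.013.
2:1 ≈ 2.000; option IV is nearest (Δ 0.013).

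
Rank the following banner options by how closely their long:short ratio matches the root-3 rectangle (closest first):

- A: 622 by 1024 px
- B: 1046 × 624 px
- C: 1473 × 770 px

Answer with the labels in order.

Ratios: A = 1024 / 622 ≈ 1.646; B = 1046 / 624 ≈ 1.676; C = 1473 / 770 ≈ 1.913.
|Δ from 1.732|: A 0.086; B 0.056; C 0.181.

B, A, C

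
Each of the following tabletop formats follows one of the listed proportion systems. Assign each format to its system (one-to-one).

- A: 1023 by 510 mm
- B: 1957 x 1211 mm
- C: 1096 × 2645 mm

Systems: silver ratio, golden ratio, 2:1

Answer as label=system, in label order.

A=2:1, B=golden ratio, C=silver ratio

A = 1023/510 ≈ 2.006 → 2:1 (2.000)
B = 1957/1211 ≈ 1.616 → golden ratio (1.618)
C = 2645/1096 ≈ 2.413 → silver ratio (2.414)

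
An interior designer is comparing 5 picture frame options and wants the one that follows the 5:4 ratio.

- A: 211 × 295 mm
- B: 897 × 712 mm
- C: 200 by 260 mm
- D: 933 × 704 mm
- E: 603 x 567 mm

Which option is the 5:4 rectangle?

B

Ratios (long/short): A ≈ 1.398; B ≈ 1.260; C ≈ 1.300; D ≈ 1.325; E ≈ 1.063.
5:4 ≈ 1.250; option B is nearest (Δ 0.010).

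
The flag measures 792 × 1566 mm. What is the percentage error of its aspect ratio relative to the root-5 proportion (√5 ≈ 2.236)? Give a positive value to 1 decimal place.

11.6%

Ratio = 1566 / 792 ≈ 1.9773.
Ideal root-5 ≈ 2.2361. |1.9773 − 2.2361| / 2.2361 ≈ 11.57% → 11.6%.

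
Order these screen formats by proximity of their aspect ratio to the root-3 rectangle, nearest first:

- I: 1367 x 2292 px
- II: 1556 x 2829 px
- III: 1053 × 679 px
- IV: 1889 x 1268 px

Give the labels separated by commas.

I, II, III, IV

I: 2292/1367 ≈ 1.677 → |1.677 − 1.732| = 0.055
II: 2829/1556 ≈ 1.818 → |1.818 − 1.732| = 0.086
III: 1053/679 ≈ 1.551 → |1.551 − 1.732| = 0.181
IV: 1889/1268 ≈ 1.490 → |1.490 − 1.732| = 0.242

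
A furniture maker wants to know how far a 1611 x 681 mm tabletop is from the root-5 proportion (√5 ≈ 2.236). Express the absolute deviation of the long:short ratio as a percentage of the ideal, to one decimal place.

Ratio = 1611 / 681 ≈ 2.3656.
Ideal root-5 ≈ 2.2361. |2.3656 − 2.2361| / 2.2361 ≈ 5.79% → 5.8%.

5.8%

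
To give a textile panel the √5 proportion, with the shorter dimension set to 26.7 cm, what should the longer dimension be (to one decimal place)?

59.7 cm

root-5 ≈ 2.23607.
Longer side = 26.7 × 2.23607 ≈ 59.703 → 59.7 cm.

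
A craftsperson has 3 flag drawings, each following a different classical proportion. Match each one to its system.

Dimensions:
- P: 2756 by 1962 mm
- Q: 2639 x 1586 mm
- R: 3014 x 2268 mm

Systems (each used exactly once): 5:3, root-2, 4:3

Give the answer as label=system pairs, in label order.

P=root-2, Q=5:3, R=4:3

Ratios: P ≈ 1.405; Q ≈ 1.664; R ≈ 1.329.
Targets: 5:3 ≈ 1.667; root-2 ≈ 1.414; 4:3 ≈ 1.333.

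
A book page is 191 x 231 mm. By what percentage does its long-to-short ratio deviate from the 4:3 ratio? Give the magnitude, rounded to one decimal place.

9.3%

Ratio = 231 / 191 ≈ 1.2094.
Ideal 4:3 ≈ 1.3333. |1.2094 − 1.3333| / 1.3333 ≈ 9.29% → 9.3%.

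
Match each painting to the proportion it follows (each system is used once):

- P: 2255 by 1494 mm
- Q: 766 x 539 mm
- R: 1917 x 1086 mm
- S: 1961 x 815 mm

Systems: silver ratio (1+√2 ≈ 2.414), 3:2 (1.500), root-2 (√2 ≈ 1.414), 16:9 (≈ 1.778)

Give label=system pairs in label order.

P = 2255/1494 ≈ 1.509 → 3:2 (1.500)
Q = 766/539 ≈ 1.421 → root-2 (1.414)
R = 1917/1086 ≈ 1.765 → 16:9 (1.778)
S = 1961/815 ≈ 2.406 → silver ratio (2.414)

P=3:2, Q=root-2, R=16:9, S=silver ratio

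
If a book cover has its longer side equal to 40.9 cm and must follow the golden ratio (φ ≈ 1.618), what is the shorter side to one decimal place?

golden ratio ≈ 1.61803.
Shorter side = 40.9 ÷ 1.61803 ≈ 25.278 → 25.3 cm.

25.3 cm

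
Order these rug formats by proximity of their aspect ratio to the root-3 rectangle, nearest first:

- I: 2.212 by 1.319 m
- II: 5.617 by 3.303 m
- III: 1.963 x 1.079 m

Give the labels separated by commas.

I: 2.212/1.319 ≈ 1.677 → |1.677 − 1.732| = 0.055
II: 5.617/3.303 ≈ 1.701 → |1.701 − 1.732| = 0.031
III: 1.963/1.079 ≈ 1.819 → |1.819 − 1.732| = 0.087

II, I, III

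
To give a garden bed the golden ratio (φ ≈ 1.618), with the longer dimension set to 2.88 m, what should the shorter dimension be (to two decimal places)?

golden ratio ≈ 1.61803.
Shorter side = 2.88 ÷ 1.61803 ≈ 1.7799 → 1.78 m.

1.78 m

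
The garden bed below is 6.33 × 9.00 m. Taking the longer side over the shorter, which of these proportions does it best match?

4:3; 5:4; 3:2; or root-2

9.00/6.33 ≈ 1.422. Nearest candidates are root-2 (1.414, off by 0.008) and 3:2 (1.500, off by 0.078).

root-2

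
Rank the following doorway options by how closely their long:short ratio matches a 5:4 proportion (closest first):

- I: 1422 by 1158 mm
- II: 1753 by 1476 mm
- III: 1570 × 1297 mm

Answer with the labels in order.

I: 1422/1158 ≈ 1.228 → |1.228 − 1.250| = 0.022
II: 1753/1476 ≈ 1.188 → |1.188 − 1.250| = 0.062
III: 1570/1297 ≈ 1.210 → |1.210 − 1.250| = 0.040

I, III, II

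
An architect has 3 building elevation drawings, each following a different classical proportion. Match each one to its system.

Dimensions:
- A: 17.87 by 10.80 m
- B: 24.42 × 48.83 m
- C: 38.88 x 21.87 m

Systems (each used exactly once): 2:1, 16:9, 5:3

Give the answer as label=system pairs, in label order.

A = 17.87/10.80 ≈ 1.655 → 5:3 (1.667)
B = 48.83/24.42 ≈ 2.000 → 2:1 (2.000)
C = 38.88/21.87 ≈ 1.778 → 16:9 (1.778)

A=5:3, B=2:1, C=16:9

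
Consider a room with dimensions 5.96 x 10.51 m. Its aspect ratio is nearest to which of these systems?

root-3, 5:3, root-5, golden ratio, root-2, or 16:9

10.51/5.96 ≈ 1.763. Nearest candidates are 16:9 (1.778, off by 0.015) and root-3 (1.732, off by 0.031).

16:9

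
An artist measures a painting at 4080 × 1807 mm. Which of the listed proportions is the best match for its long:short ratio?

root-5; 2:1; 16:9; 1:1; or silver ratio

4080/1807 ≈ 2.258. Nearest candidates are root-5 (2.236, off by 0.022) and silver ratio (2.414, off by 0.156).

root-5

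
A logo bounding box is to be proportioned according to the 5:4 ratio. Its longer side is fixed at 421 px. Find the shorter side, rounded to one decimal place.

5:4 = 1.25000.
Shorter side = 421 ÷ 1.25000 ≈ 336.800 → 336.8 px.

336.8 px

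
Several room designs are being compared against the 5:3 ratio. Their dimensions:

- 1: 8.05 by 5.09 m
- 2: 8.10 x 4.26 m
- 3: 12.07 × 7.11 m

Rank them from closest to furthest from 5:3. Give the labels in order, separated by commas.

Ratios: 1 = 8.05 / 5.09 ≈ 1.582; 2 = 8.10 / 4.26 ≈ 1.901; 3 = 12.07 / 7.11 ≈ 1.698.
|Δ from 1.667|: 1 0.085; 2 0.234; 3 0.031.

3, 1, 2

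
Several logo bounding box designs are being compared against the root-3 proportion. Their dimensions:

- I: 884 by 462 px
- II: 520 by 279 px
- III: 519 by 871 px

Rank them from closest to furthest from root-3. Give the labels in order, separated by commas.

I: 884/462 ≈ 1.913 → |1.913 − 1.732| = 0.181
II: 520/279 ≈ 1.864 → |1.864 − 1.732| = 0.132
III: 871/519 ≈ 1.678 → |1.678 − 1.732| = 0.054

III, II, I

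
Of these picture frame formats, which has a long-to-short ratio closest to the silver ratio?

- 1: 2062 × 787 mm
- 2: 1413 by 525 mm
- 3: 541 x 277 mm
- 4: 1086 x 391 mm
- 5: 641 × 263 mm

5

Ratios (long/short): 1 ≈ 2.620; 2 ≈ 2.691; 3 ≈ 1.953; 4 ≈ 2.777; 5 ≈ 2.437.
silver ratio ≈ 2.414; option 5 is nearest (Δ 0.023).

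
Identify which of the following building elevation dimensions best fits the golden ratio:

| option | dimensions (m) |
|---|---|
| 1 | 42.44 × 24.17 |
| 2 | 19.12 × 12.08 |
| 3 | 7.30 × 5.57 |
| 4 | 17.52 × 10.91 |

Ratios (long/short): 1 ≈ 1.756; 2 ≈ 1.583; 3 ≈ 1.311; 4 ≈ 1.606.
golden ratio ≈ 1.618; option 4 is nearest (Δ 0.012).

4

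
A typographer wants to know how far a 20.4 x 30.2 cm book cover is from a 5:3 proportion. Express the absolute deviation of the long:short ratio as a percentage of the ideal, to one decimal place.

11.2%

Ratio = 30.2 / 20.4 ≈ 1.4804.
Ideal 5:3 ≈ 1.6667. |1.4804 − 1.6667| / 1.6667 ≈ 11.18% → 11.2%.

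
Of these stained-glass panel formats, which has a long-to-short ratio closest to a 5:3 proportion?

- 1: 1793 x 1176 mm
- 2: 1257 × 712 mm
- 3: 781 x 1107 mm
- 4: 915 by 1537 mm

Target 5:3 ≈ 1.667.
1: 1.525 (Δ0.142)  2: 1.765 (Δ0.098)  3: 1.417 (Δ0.250)  4: 1.680 (Δ0.013)

4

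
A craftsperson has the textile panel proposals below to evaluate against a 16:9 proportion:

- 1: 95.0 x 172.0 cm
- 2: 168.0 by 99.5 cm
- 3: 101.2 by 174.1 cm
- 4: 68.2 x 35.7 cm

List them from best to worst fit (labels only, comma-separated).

1, 3, 2, 4

1: 172.0/95.0 ≈ 1.811 → |1.811 − 1.778| = 0.033
2: 168.0/99.5 ≈ 1.688 → |1.688 − 1.778| = 0.090
3: 174.1/101.2 ≈ 1.720 → |1.720 − 1.778| = 0.058
4: 68.2/35.7 ≈ 1.910 → |1.910 − 1.778| = 0.132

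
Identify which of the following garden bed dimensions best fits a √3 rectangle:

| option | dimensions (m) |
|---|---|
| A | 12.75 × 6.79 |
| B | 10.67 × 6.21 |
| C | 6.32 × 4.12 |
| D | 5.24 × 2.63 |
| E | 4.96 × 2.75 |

B

Target root-3 ≈ 1.732.
A: 1.878 (Δ0.146)  B: 1.718 (Δ0.014)  C: 1.534 (Δ0.198)  D: 1.992 (Δ0.260)  E: 1.804 (Δ0.072)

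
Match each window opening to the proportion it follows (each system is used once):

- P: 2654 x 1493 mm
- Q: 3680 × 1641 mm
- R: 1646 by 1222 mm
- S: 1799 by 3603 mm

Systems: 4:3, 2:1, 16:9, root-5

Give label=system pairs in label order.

P = 2654/1493 ≈ 1.778 → 16:9 (1.778)
Q = 3680/1641 ≈ 2.243 → root-5 (2.236)
R = 1646/1222 ≈ 1.347 → 4:3 (1.333)
S = 3603/1799 ≈ 2.003 → 2:1 (2.000)

P=16:9, Q=root-5, R=4:3, S=2:1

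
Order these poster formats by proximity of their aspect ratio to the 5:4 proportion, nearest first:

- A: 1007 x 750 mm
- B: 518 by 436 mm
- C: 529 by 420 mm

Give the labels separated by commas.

A: 1007/750 ≈ 1.343 → |1.343 − 1.250| = 0.093
B: 518/436 ≈ 1.188 → |1.188 − 1.250| = 0.062
C: 529/420 ≈ 1.260 → |1.260 − 1.250| = 0.010

C, B, A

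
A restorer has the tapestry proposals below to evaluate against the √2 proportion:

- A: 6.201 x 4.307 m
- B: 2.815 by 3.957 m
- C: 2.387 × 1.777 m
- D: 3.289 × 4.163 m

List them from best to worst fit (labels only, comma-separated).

A: 6.201/4.307 ≈ 1.440 → |1.440 − 1.414| = 0.026
B: 3.957/2.815 ≈ 1.406 → |1.406 − 1.414| = 0.008
C: 2.387/1.777 ≈ 1.343 → |1.343 − 1.414| = 0.071
D: 4.163/3.289 ≈ 1.266 → |1.266 − 1.414| = 0.148

B, A, C, D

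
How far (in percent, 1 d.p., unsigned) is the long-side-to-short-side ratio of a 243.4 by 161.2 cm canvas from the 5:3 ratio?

9.4%

Ratio = 243.4 / 161.2 ≈ 1.5099.
Ideal 5:3 ≈ 1.6667. |1.5099 − 1.6667| / 1.6667 ≈ 9.41% → 9.4%.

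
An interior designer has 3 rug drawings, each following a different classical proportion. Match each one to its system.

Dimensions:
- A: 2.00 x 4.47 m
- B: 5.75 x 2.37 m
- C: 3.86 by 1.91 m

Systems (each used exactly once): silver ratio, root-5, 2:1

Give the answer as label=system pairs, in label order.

A=root-5, B=silver ratio, C=2:1

A = 4.47/2.00 ≈ 2.235 → root-5 (2.236)
B = 5.75/2.37 ≈ 2.426 → silver ratio (2.414)
C = 3.86/1.91 ≈ 2.021 → 2:1 (2.000)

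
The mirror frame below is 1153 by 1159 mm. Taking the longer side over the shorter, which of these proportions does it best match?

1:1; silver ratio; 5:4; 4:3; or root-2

1:1

1159/1153 ≈ 1.005. Nearest candidates are 1:1 (1.000, off by 0.005) and 5:4 (1.250, off by 0.245).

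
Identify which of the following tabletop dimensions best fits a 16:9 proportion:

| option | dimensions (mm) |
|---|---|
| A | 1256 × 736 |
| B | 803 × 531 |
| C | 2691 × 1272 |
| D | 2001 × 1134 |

D

Target 16:9 ≈ 1.778.
A: 1.707 (Δ0.071)  B: 1.512 (Δ0.266)  C: 2.116 (Δ0.338)  D: 1.765 (Δ0.013)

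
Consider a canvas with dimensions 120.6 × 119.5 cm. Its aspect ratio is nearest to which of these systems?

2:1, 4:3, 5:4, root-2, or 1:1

1:1

Ratio = 120.6 / 119.5 ≈ 1.009.
Distances: 2:1 2.000 (Δ 0.991); 4:3 1.333 (Δ 0.324); 5:4 1.250 (Δ 0.241); root-2 1.414 (Δ 0.405); 1:1 1.000 (Δ 0.009).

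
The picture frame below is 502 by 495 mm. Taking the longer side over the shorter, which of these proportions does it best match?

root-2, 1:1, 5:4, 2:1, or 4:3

502/495 ≈ 1.014. Nearest candidates are 1:1 (1.000, off by 0.014) and 5:4 (1.250, off by 0.236).

1:1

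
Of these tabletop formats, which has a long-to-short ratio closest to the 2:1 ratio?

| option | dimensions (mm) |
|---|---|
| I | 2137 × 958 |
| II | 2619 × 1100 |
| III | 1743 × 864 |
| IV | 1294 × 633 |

III

Ratios (long/short): I ≈ 2.231; II ≈ 2.381; III ≈ 2.017; IV ≈ 2.044.
2:1 ≈ 2.000; option III is nearest (Δ 0.017).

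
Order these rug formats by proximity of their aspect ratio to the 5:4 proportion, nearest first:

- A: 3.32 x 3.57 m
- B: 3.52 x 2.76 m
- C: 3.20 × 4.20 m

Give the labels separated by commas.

A: 3.57/3.32 ≈ 1.075 → |1.075 − 1.250| = 0.175
B: 3.52/2.76 ≈ 1.275 → |1.275 − 1.250| = 0.025
C: 4.20/3.20 ≈ 1.312 → |1.312 − 1.250| = 0.062

B, C, A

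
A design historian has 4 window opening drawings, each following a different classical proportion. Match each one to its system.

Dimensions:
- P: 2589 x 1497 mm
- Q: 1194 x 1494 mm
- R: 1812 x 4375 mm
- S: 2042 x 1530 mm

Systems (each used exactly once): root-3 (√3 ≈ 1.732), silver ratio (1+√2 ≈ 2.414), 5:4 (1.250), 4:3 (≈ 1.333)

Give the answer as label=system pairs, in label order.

P = 2589/1497 ≈ 1.729 → root-3 (1.732)
Q = 1494/1194 ≈ 1.251 → 5:4 (1.250)
R = 4375/1812 ≈ 2.414 → silver ratio (2.414)
S = 2042/1530 ≈ 1.335 → 4:3 (1.333)

P=root-3, Q=5:4, R=silver ratio, S=4:3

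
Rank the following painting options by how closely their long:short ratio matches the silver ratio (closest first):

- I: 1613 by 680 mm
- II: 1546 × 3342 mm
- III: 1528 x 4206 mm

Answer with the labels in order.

Ratios: I = 1613 / 680 ≈ 2.372; II = 3342 / 1546 ≈ 2.162; III = 4206 / 1528 ≈ 2.753.
|Δ from 2.414|: I 0.042; II 0.252; III 0.339.

I, II, III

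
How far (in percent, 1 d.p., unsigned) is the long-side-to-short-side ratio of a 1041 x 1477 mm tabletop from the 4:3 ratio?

Ratio = 1477 / 1041 ≈ 1.4188.
Ideal 4:3 ≈ 1.3333. |1.4188 − 1.3333| / 1.3333 ≈ 6.41% → 6.4%.

6.4%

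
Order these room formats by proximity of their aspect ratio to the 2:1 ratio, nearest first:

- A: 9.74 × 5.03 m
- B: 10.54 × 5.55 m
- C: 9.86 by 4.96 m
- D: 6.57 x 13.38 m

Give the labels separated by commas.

Ratios: A = 9.74 / 5.03 ≈ 1.936; B = 10.54 / 5.55 ≈ 1.899; C = 9.86 / 4.96 ≈ 1.988; D = 13.38 / 6.57 ≈ 2.037.
|Δ from 2.000|: A 0.064; B 0.101; C 0.012; D 0.037.

C, D, A, B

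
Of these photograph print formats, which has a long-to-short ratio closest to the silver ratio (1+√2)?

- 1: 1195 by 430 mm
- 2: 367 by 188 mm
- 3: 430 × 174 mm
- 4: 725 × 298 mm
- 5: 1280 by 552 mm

4

Ratios (long/short): 1 ≈ 2.779; 2 ≈ 1.952; 3 ≈ 2.471; 4 ≈ 2.433; 5 ≈ 2.319.
silver ratio ≈ 2.414; option 4 is nearest (Δ 0.019).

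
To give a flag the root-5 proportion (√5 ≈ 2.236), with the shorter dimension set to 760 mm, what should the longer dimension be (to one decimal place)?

1699.4 mm

root-5 ≈ 2.23607.
Longer side = 760 × 2.23607 ≈ 1699.413 → 1699.4 mm.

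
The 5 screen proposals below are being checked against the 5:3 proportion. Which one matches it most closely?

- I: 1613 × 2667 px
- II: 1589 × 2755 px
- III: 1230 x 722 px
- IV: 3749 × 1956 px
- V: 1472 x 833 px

I

Target 5:3 ≈ 1.667.
I: 1.653 (Δ0.014)  II: 1.734 (Δ0.067)  III: 1.704 (Δ0.037)  IV: 1.917 (Δ0.250)  V: 1.767 (Δ0.100)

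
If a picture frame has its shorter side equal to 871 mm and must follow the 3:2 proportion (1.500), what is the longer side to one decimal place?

1306.5 mm

3:2 = 1.50000.
Longer side = 871 × 1.50000 ≈ 1306.500 → 1306.5 mm.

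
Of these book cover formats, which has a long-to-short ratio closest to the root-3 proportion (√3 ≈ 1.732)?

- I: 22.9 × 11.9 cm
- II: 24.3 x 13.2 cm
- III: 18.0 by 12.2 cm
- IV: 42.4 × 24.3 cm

Ratios (long/short): I ≈ 1.924; II ≈ 1.841; III ≈ 1.475; IV ≈ 1.745.
root-3 ≈ 1.732; option IV is nearest (Δ 0.013).

IV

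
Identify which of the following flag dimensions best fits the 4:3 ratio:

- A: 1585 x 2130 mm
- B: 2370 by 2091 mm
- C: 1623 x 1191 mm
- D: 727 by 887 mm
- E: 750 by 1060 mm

Ratios (long/short): A ≈ 1.344; B ≈ 1.133; C ≈ 1.363; D ≈ 1.220; E ≈ 1.413.
4:3 ≈ 1.333; option A is nearest (Δ 0.011).

A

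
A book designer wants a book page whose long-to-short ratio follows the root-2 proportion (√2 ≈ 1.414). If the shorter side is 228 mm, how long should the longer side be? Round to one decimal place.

root-2 ≈ 1.41421.
Longer side = 228 × 1.41421 ≈ 322.440 → 322.4 mm.

322.4 mm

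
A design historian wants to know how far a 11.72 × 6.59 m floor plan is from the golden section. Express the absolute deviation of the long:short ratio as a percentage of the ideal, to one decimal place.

9.9%

Ratio = 11.72 / 6.59 ≈ 1.7785.
Ideal golden ratio ≈ 1.6180. |1.7785 − 1.6180| / 1.6180 ≈ 9.92% → 9.9%.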